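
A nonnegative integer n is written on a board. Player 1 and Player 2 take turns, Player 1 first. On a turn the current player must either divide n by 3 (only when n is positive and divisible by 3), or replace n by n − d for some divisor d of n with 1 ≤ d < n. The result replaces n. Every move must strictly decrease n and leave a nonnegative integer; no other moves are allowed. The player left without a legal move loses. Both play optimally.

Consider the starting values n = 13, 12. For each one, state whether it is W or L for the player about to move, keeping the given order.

13: L, 12: W

Build the W/L table. Terminal = L. A non-terminal position is W if it has a move to some L; otherwise it is L.
n=0: no move → L
n=1: no move → L
n=2: can move to 1, which is L ⇒ W
n=3: can move to 1, which is L ⇒ W
n=4: moves to 2(W), 3(W); every one is W ⇒ L
n=5: can move to 4, which is L ⇒ W
n=6: can move to 4, which is L ⇒ W
n=7: the only move is to 6(W), a W ⇒ L
n=8: can move to 4, which is L ⇒ W
n=9: moves to 3(W), 6(W), 8(W); every one is W ⇒ L
n=10: can move to 9, which is L ⇒ W
n=11: the only move is to 10(W), a W ⇒ L
n=12: can move to 4, which is L ⇒ W
n=13: the only move is to 12(W), a W ⇒ L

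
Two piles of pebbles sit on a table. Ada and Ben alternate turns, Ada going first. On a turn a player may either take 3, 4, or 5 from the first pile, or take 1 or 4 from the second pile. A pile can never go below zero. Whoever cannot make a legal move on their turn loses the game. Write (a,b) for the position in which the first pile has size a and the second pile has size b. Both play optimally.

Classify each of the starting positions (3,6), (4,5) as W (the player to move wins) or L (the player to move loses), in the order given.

Use the standard recursion: the mover loses at a terminal position; elsewhere, the mover wins exactly when some move hands the opponent an L position.
No move ever increases a pile, so every position that can arise here has a ≤ 4 and b ≤ 6; it is enough to label the cells with 0 ≤ a ≤ 4 and 0 ≤ b ≤ 6.
Every move lowers a or b (never raises either), so fill the grid row by row in increasing a, and left to right within a row: each cell's successors are then already labelled.
      b=0  b=1  b=2  b=3  b=4  b=5  b=6
a=0:    L    W    L    W    W    L    W
a=1:    L    W    L    W    W    L    W
a=2:    L    W    L    W    W    L    W
a=3:    W    L    W    L    W    W    L
a=4:    W    L    W    L    W    W    L
Cells with no legal move (terminal, hence L): (0,0), (1,0), (2,0).
The remaining L cells, each justified by listing all of its moves:
(0,2): only reaches (0,1)(W), which is W → L
(0,5): only reaches (0,4)(W), (0,1)(W), all W → L
(1,2): only reaches (1,1)(W), which is W → L
(1,5): only reaches (1,4)(W), (1,1)(W), all W → L
(2,2): only reaches (2,1)(W), which is W → L
(2,5): only reaches (2,4)(W), (2,1)(W), all W → L
(3,1): only reaches (0,1)(W), (3,0)(W), all W → L
(3,3): only reaches (0,3)(W), (3,2)(W), all W → L
(3,6): only reaches (0,6)(W), (3,5)(W), (3,2)(W), all W → L
(4,1): only reaches (1,1)(W), (0,1)(W), (4,0)(W), all W → L
(4,3): only reaches (1,3)(W), (0,3)(W), (4,2)(W), all W → L
(4,6): only reaches (1,6)(W), (0,6)(W), (4,5)(W), (4,2)(W), all W → L
Every other cell has at least one move into one of the L cells above, so it is W.
(3,6): one of the L cells justified above, so L
(4,5): the move to (1,5) reaches an L cell, so W

(3,6): L, (4,5): W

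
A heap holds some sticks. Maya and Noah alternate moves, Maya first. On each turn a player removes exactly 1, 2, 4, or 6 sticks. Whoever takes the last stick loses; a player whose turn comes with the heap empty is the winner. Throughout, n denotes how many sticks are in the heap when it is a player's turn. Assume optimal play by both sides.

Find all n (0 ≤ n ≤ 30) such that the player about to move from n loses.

Use the standard recursion: the mover wins at a terminal position; elsewhere, the mover wins exactly when some move hands the opponent an L position.
n=0: no move; the opponent has just taken the last stick and therefore loses → W
n=1: L (sole option 0(W) is W)
n=2: W (go to 1, an L position)
n=3: W (go to 1, an L position)
n=4: L (options 3(W), 2(W), 0(W) are all W)
n=5: W (go to 4, an L position)
n=6: W (go to 4, an L position)
n=7: W (go to 1, an L position)
n=8: W (go to 4, an L position)
n=9: L (options 8(W), 7(W), 5(W), 3(W) are all W)
n=10: W (go to 9, an L position)
n=11: W (go to 9, an L position)
n=12: L (options 11(W), 10(W), 8(W), 6(W) are all W)
n=13: W (go to 12, an L position)
n=14: W (go to 12, an L position)
n=15: W (go to 9, an L position)
n=16: W (go to 12, an L position)
n=17: L (options 16(W), 15(W), 13(W), 11(W) are all W)
n=18: W (go to 17, an L position)
n=19: W (go to 17, an L position)
n=20: L (options 19(W), 18(W), 16(W), 14(W) are all W)
n=21: W (go to 20, an L position)
n=22: W (go to 20, an L position)
n=23: W (go to 17, an L position)
n=24: W (go to 20, an L position)
n=25: L (options 24(W), 23(W), 21(W), 19(W) are all W)
n=26: W (go to 25, an L position)
n=27: W (go to 25, an L position)
n=28: L (options 27(W), 26(W), 24(W), 22(W) are all W)
n=29: W (go to 28, an L position)
n=30: W (go to 28, an L position)
The losing starting values of n are exactly the entries labelled L in this table (8 of them).

1, 4, 9, 12, 17, 20, 25, 28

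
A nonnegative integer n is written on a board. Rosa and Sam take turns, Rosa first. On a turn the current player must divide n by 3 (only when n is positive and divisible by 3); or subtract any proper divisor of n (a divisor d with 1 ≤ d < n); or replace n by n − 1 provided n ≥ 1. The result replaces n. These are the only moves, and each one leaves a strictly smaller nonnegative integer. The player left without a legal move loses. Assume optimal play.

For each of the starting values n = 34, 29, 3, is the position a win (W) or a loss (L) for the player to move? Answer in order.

Work bottom-up. With no move the player to move loses. Otherwise the position is W if at least one move leads to an L position for the opponent, and L if every move leads to a W.
n=0: no move → L
n=1: W (go to 0, an L position)
n=2: L (sole option 1(W) is W)
n=3: W (go to 2, an L position)
n=4: W (go to 2, an L position)
n=5: L (sole option 4(W) is W)
n=6: W (go to 2, an L position)
n=7: L (sole option 6(W) is W)
n=8: W (go to 7, an L position)
n=9: L (options 3(W), 6(W), 8(W) are all W)
n=10: W (go to 5, an L position)
n=11: L (sole option 10(W) is W)
n=12: W (go to 9, an L position)
n=13: L (sole option 12(W) is W)
n=14: W (go to 7, an L position)
n=15: W (go to 5, an L position)
n=16: L (options 8(W), 12(W), 14(W), 15(W) are all W)
n=17: W (go to 16, an L position)
n=18: W (go to 9, an L position)
n=19: L (sole option 18(W) is W)
n=20: W (go to 16, an L position)
n=21: W (go to 7, an L position)
n=22: W (go to 11, an L position)
n=23: L (sole option 22(W) is W)
n=24: W (go to 16, an L position)
n=25: L (options 20(W), 24(W) are all W)
n=26: W (go to 13, an L position)
n=27: W (go to 9, an L position)
n=28: L (options 14(W), 21(W), 24(W), 26(W), 27(W) are all W)
n=29: W (go to 28, an L position)
n=30: W (go to 25, an L position)
n=31: L (sole option 30(W) is W)
n=32: W (go to 16, an L position)
n=33: W (go to 11, an L position)
n=34: L (options 17(W), 32(W), 33(W) are all W)

34: L, 29: W, 3: W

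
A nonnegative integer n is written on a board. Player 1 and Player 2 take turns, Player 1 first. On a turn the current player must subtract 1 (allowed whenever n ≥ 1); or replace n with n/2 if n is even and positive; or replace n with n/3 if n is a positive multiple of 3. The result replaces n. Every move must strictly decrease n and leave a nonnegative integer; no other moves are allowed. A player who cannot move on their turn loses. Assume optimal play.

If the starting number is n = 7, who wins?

Compute win/loss labels from the base case upward. A position with no move is L. Any other position is W if it can reach an L in one move, else L.
n=0: no move → L
n=1: reaches L-position 0 → W
n=2: only reaches 1(W), which is W → L
n=3: reaches L-position 2 → W
n=4: reaches L-position 2 → W
n=5: only reaches 4(W), which is W → L
n=6: reaches L-position 2 → W
n=7: only reaches 6(W), which is W → L
The starting position 7 is L: whatever Player 1 does, the opponent receives a W position.

Player 2 wins.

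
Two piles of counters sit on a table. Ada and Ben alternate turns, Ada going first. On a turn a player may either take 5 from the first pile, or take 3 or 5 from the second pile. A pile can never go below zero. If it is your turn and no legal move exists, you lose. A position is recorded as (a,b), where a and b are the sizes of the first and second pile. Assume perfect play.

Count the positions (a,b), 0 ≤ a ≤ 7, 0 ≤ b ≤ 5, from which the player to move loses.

24

Compute win/loss labels from the base case upward. A position with no move is L. Any other position is W if it can reach an L in one move, else L.
Every move lowers a or b (never raises either), so fill the grid row by row in increasing a, and left to right within a row: each cell's successors are then already labelled.
      b=0  b=1  b=2  b=3  b=4  b=5
a=0:    L    L    L    W    W    W
a=1:    L    L    L    W    W    W
a=2:    L    L    L    W    W    W
a=3:    L    L    L    W    W    W
a=4:    L    L    L    W    W    W
a=5:    W    W    W    L    L    L
a=6:    W    W    W    L    L    L
a=7:    W    W    W    L    L    L
Cells with no legal move (terminal, hence L): (0,0), (0,1), (0,2), (1,0), (1,1), (1,2), (2,0), (2,1), (2,2), (3,0), (3,1), (3,2), (4,0), (4,1), (4,2).
The remaining L cells, each justified by listing all of its moves:
(5,3): only reaches (0,3)(W), (5,0)(W), all W → L
(5,4): only reaches (0,4)(W), (5,1)(W), all W → L
(5,5): only reaches (0,5)(W), (5,2)(W), (5,0)(W), all W → L
(6,3): only reaches (1,3)(W), (6,0)(W), all W → L
(6,4): only reaches (1,4)(W), (6,1)(W), all W → L
(6,5): only reaches (1,5)(W), (6,2)(W), (6,0)(W), all W → L
(7,3): only reaches (2,3)(W), (7,0)(W), all W → L
(7,4): only reaches (2,4)(W), (7,1)(W), all W → L
(7,5): only reaches (2,5)(W), (7,2)(W), (7,0)(W), all W → L
Every other cell has at least one move into one of the L cells above, so it is W.
L cells per row: a=0: 3, a=1: 3, a=2: 3, a=3: 3, a=4: 3, a=5: 3, a=6: 3, a=7: 3; total 24.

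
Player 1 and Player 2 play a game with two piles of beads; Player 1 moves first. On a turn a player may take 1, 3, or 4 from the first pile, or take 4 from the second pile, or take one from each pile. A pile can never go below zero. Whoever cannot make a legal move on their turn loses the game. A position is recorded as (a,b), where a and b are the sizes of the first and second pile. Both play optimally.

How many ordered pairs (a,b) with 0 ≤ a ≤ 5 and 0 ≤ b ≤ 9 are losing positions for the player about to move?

Build the W/L table. Terminal = L. A non-terminal position is W if it has a move to some L; otherwise it is L.
Every move lowers a or b (never raises either), so fill the grid row by row in increasing a, and left to right within a row: each cell's successors are then already labelled.
      b=0  b=1  b=2  b=3  b=4  b=5  b=6  b=7  b=8  b=9
a=0:    L    L    L    L    W    W    W    W    L    L
a=1:    W    W    W    W    W    L    L    L    W    W
a=2:    L    L    L    L    W    W    W    W    W    L
a=3:    W    W    W    W    W    L    L    L    W    W
a=4:    W    W    W    W    L    W    W    W    W    W
a=5:    W    W    W    W    W    W    W    W    L    W
Cells with no legal move (terminal, hence L): (0,0), (0,1), (0,2), (0,3).
The remaining L cells, each justified by listing all of its moves:
(0,8): L (sole option (0,4)(W) is W)
(0,9): L (sole option (0,5)(W) is W)
(1,5): L (options (0,5)(W), (1,1)(W), (0,4)(W) are all W)
(1,6): L (options (0,6)(W), (1,2)(W), (0,5)(W) are all W)
(1,7): L (options (0,7)(W), (1,3)(W), (0,6)(W) are all W)
(2,0): L (sole option (1,0)(W) is W)
(2,1): L (options (1,1)(W), (1,0)(W) are all W)
(2,2): L (options (1,2)(W), (1,1)(W) are all W)
(2,3): L (options (1,3)(W), (1,2)(W) are all W)
(2,9): L (options (1,9)(W), (2,5)(W), (1,8)(W) are all W)
(3,5): L (options (2,5)(W), (0,5)(W), (3,1)(W), (2,4)(W) are all W)
(3,6): L (options (2,6)(W), (0,6)(W), (3,2)(W), (2,5)(W) are all W)
(3,7): L (options (2,7)(W), (0,7)(W), (3,3)(W), (2,6)(W) are all W)
(4,4): L (options (3,4)(W), (1,4)(W), (0,4)(W), (4,0)(W), (3,3)(W) are all W)
(5,8): L (options (4,8)(W), (2,8)(W), (1,8)(W), (5,4)(W), (4,7)(W) are all W)
Every other cell has at least one move into one of the L cells above, so it is W.
L cells per row: a=0: 6, a=1: 3, a=2: 5, a=3: 3, a=4: 1, a=5: 1; total 19.

19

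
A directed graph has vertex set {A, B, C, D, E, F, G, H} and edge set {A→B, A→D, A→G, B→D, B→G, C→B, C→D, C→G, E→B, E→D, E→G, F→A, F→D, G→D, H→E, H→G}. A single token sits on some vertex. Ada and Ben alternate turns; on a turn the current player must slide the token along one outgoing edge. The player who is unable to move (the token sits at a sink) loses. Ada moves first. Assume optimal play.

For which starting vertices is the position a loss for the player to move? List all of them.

D, H

Classify positions by backward induction: terminal positions (no move available) are L. From any other position, the mover wins iff some move reaches an L.
Every edge goes from a vertex to one that appears earlier in the order D, G, B, E, A, H, F, C, so processing vertices in that order labels each vertex after all of its successors.
D: no outgoing edge → L
G: can move to D, which is L ⇒ W
B: can move to D, which is L ⇒ W
E: can move to D, which is L ⇒ W
A: can move to D, which is L ⇒ W
H: moves to E(W), G(W); every one is W ⇒ L
F: can move to D, which is L ⇒ W
C: can move to D, which is L ⇒ W
Reading off the rows marked L gives the requested list; there are 2 such vertices.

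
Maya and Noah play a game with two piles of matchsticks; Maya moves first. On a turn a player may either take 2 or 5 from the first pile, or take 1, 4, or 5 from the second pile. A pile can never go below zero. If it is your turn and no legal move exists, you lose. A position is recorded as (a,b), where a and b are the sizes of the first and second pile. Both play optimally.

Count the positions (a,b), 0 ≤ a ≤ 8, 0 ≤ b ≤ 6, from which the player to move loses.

Use the standard recursion: the mover loses at a terminal position; elsewhere, the mover wins exactly when some move hands the opponent an L position.
Every move lowers a or b (never raises either), so fill the grid row by row in increasing a, and left to right within a row: each cell's successors are then already labelled.
      b=0  b=1  b=2  b=3  b=4  b=5  b=6
a=0:    L    W    L    W    W    W    W
a=1:    L    W    L    W    W    W    W
a=2:    W    L    W    L    W    W    W
a=3:    W    L    W    L    W    W    W
a=4:    L    W    L    W    W    W    W
a=5:    W    W    W    W    L    W    L
a=6:    W    L    W    L    W    W    W
a=7:    L    W    L    W    W    W    W
a=8:    L    W    L    W    W    W    W
Cells with no legal move (terminal, hence L): (0,0), (1,0).
The remaining L cells, each justified by listing all of its moves:
(0,2): the only move is to (0,1)(W), a W ⇒ L
(1,2): the only move is to (1,1)(W), a W ⇒ L
(2,1): moves to (0,1)(W), (2,0)(W); every one is W ⇒ L
(2,3): moves to (0,3)(W), (2,2)(W); every one is W ⇒ L
(3,1): moves to (1,1)(W), (3,0)(W); every one is W ⇒ L
(3,3): moves to (1,3)(W), (3,2)(W); every one is W ⇒ L
(4,0): the only move is to (2,0)(W), a W ⇒ L
(4,2): moves to (2,2)(W), (4,1)(W); every one is W ⇒ L
(5,4): moves to (3,4)(W), (0,4)(W), (5,3)(W), (5,0)(W); every one is W ⇒ L
(5,6): moves to (3,6)(W), (0,6)(W), (5,5)(W), (5,2)(W), (5,1)(W); every one is W ⇒ L
(6,1): moves to (4,1)(W), (1,1)(W), (6,0)(W); every one is W ⇒ L
(6,3): moves to (4,3)(W), (1,3)(W), (6,2)(W); every one is W ⇒ L
(7,0): moves to (5,0)(W), (2,0)(W); every one is W ⇒ L
(7,2): moves to (5,2)(W), (2,2)(W), (7,1)(W); every one is W ⇒ L
(8,0): moves to (6,0)(W), (3,0)(W); every one is W ⇒ L
(8,2): moves to (6,2)(W), (3,2)(W), (8,1)(W); every one is W ⇒ L
Every other cell has at least one move into one of the L cells above, so it is W.
L cells per row: a=0: 2, a=1: 2, a=2: 2, a=3: 2, a=4: 2, a=5: 2, a=6: 2, a=7: 2, a=8: 2; total 18.

18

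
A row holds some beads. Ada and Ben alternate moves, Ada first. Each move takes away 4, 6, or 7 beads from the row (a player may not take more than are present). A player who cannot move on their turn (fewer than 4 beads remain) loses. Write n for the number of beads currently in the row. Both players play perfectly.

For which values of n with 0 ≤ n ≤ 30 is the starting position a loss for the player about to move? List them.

Use the standard recursion: the mover loses at a terminal position; elsewhere, the mover wins exactly when some move hands the opponent an L position.
n=0: no move → L
n=1: no move → L
n=2: no move → L
n=3: no move → L
n=4: can move to 0, which is L ⇒ W
n=5: can move to 1, which is L ⇒ W
n=6: can move to 2, which is L ⇒ W
n=7: can move to 3, which is L ⇒ W
n=8: can move to 2, which is L ⇒ W
n=9: can move to 3, which is L ⇒ W
n=10: can move to 3, which is L ⇒ W
n=11: moves to 7(W), 5(W), 4(W); every one is W ⇒ L
n=12: moves to 8(W), 6(W), 5(W); every one is W ⇒ L
n=13: moves to 9(W), 7(W), 6(W); every one is W ⇒ L
n=14: moves to 10(W), 8(W), 7(W); every one is W ⇒ L
n=15: can move to 11, which is L ⇒ W
n=16: can move to 12, which is L ⇒ W
n=17: can move to 13, which is L ⇒ W
n=18: can move to 14, which is L ⇒ W
n=19: can move to 13, which is L ⇒ W
n=20: can move to 14, which is L ⇒ W
n=21: can move to 14, which is L ⇒ W
n=22: moves to 18(W), 16(W), 15(W); every one is W ⇒ L
n=23: moves to 19(W), 17(W), 16(W); every one is W ⇒ L
n=24: moves to 20(W), 18(W), 17(W); every one is W ⇒ L
n=25: moves to 21(W), 19(W), 18(W); every one is W ⇒ L
n=26: can move to 22, which is L ⇒ W
n=27: can move to 23, which is L ⇒ W
n=28: can move to 24, which is L ⇒ W
n=29: can move to 25, which is L ⇒ W
n=30: can move to 24, which is L ⇒ W
Reading off the rows marked L gives the requested list; there are 12 such values of n.

0, 1, 2, 3, 11, 12, 13, 14, 22, 23, 24, 25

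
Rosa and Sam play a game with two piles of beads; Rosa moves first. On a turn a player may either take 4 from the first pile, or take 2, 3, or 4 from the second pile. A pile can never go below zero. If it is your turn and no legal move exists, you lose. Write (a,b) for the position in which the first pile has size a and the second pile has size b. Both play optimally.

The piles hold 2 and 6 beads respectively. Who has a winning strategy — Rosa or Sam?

Sam wins.

Compute win/loss labels from the base case upward. A position with no move is L. Any other position is W if it can reach an L in one move, else L.
No move ever increases a pile, so every position that can arise here has a ≤ 2 and b ≤ 6; it is enough to label the cells with 0 ≤ a ≤ 2 and 0 ≤ b ≤ 6.
Every move lowers a or b (never raises either), so fill the grid row by row in increasing a, and left to right within a row: each cell's successors are then already labelled.
      b=0  b=1  b=2  b=3  b=4  b=5  b=6
a=0:    L    L    W    W    W    W    L
a=1:    L    L    W    W    W    W    L
a=2:    L    L    W    W    W    W    L
Cells with no legal move (terminal, hence L): (0,0), (0,1), (1,0), (1,1), (2,0), (2,1).
The remaining L cells, each justified by listing all of its moves:
(0,6): →(0,4)(W), (0,3)(W), (0,2)(W) — all W, so L
(1,6): →(1,4)(W), (1,3)(W), (1,2)(W) — all W, so L
(2,6): →(2,4)(W), (2,3)(W), (2,2)(W) — all W, so L
Every other cell has at least one move into one of the L cells above, so it is W.
The starting position (2,6) is L: whatever Rosa does, the opponent receives a W position.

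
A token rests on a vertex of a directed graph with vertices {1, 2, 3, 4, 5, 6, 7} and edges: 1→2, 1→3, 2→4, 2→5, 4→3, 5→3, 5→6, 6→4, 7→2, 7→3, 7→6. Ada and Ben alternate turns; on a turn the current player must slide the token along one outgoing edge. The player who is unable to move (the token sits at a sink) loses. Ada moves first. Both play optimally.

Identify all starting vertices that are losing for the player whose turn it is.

2, 3, 6

Work bottom-up. With no move the player to move loses. Otherwise the position is W if at least one move leads to an L position for the opponent, and L if every move leads to a W.
Every edge goes from a vertex to one that appears earlier in the order 3, 4, 6, 5, 2, 7, 1, so processing vertices in that order labels each vertex after all of its successors.
3: no outgoing edge → L
4: can move to 3, which is L ⇒ W
6: the only move is to 4(W), a W ⇒ L
5: can move to 6, which is L ⇒ W
2: moves to 5(W), 4(W); every one is W ⇒ L
7: can move to 2, which is L ⇒ W
1: can move to 2, which is L ⇒ W
Reading off the rows marked L gives the requested list; there are 3 such vertices.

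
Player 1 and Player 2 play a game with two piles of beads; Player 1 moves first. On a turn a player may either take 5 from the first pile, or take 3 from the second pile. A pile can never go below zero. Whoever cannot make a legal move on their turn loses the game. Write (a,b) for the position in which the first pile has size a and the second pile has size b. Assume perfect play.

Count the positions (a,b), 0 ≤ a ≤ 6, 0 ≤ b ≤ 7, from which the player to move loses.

Classify positions by backward induction: terminal positions (no move available) are L. From any other position, the mover wins iff some move reaches an L.
Every move lowers a or b (never raises either), so fill the grid row by row in increasing a, and left to right within a row: each cell's successors are then already labelled.
      b=0  b=1  b=2  b=3  b=4  b=5  b=6  b=7
a=0:    L    L    L    W    W    W    L    L
a=1:    L    L    L    W    W    W    L    L
a=2:    L    L    L    W    W    W    L    L
a=3:    L    L    L    W    W    W    L    L
a=4:    L    L    L    W    W    W    L    L
a=5:    W    W    W    L    L    L    W    W
a=6:    W    W    W    L    L    L    W    W
Cells with no legal move (terminal, hence L): (0,0), (0,1), (0,2), (1,0), (1,1), (1,2), (2,0), (2,1), (2,2), (3,0), (3,1), (3,2), (4,0), (4,1), (4,2).
The remaining L cells, each justified by listing all of its moves:
(0,6): L (sole option (0,3)(W) is W)
(0,7): L (sole option (0,4)(W) is W)
(1,6): L (sole option (1,3)(W) is W)
(1,7): L (sole option (1,4)(W) is W)
(2,6): L (sole option (2,3)(W) is W)
(2,7): L (sole option (2,4)(W) is W)
(3,6): L (sole option (3,3)(W) is W)
(3,7): L (sole option (3,4)(W) is W)
(4,6): L (sole option (4,3)(W) is W)
(4,7): L (sole option (4,4)(W) is W)
(5,3): L (options (0,3)(W), (5,0)(W) are all W)
(5,4): L (options (0,4)(W), (5,1)(W) are all W)
(5,5): L (options (0,5)(W), (5,2)(W) are all W)
(6,3): L (options (1,3)(W), (6,0)(W) are all W)
(6,4): L (options (1,4)(W), (6,1)(W) are all W)
(6,5): L (options (1,5)(W), (6,2)(W) are all W)
Every other cell has at least one move into one of the L cells above, so it is W.
L cells per row: a=0: 5, a=1: 5, a=2: 5, a=3: 5, a=4: 5, a=5: 3, a=6: 3; total 31.

31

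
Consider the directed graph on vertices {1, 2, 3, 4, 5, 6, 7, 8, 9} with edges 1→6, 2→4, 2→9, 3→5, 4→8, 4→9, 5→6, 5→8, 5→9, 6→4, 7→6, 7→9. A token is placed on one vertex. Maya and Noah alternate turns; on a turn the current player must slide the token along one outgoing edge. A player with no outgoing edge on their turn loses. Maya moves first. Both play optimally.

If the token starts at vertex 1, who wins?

Maya wins.

Compute win/loss labels from the base case upward. A position with no move is L. Any other position is W if it can reach an L in one move, else L.
Every edge goes from a vertex to one that appears earlier in the order 8, 9, 4, 6, 7, 5, 1, 2, 3, so processing vertices in that order labels each vertex after all of its successors.
8: no outgoing edge → L
9: no outgoing edge → L
4: can move to 9, which is L ⇒ W
6: the only move is to 4(W), a W ⇒ L
7: can move to 6, which is L ⇒ W
5: can move to 6, which is L ⇒ W
1: can move to 6, which is L ⇒ W
2: can move to 9, which is L ⇒ W
3: the only move is to 5(W), a W ⇒ L
From 1 Maya can move to 6, reaching an L position.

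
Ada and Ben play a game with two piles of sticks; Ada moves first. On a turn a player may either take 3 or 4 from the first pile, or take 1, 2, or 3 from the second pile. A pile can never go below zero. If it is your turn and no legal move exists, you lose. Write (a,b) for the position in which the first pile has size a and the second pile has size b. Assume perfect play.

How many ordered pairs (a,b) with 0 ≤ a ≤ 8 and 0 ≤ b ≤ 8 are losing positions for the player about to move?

Compute win/loss labels from the base case upward. A position with no move is L. Any other position is W if it can reach an L in one move, else L.
Every move lowers a or b (never raises either), so fill the grid row by row in increasing a, and left to right within a row: each cell's successors are then already labelled.
      b=0  b=1  b=2  b=3  b=4  b=5  b=6  b=7  b=8
a=0:    L    W    W    W    L    W    W    W    L
a=1:    L    W    W    W    L    W    W    W    L
a=2:    L    W    W    W    L    W    W    W    L
a=3:    W    L    W    W    W    L    W    W    W
a=4:    W    L    W    W    W    L    W    W    W
a=5:    W    L    W    W    W    L    W    W    W
a=6:    W    W    L    W    W    W    L    W    W
a=7:    L    W    W    W    L    W    W    W    L
a=8:    L    W    W    W    L    W    W    W    L
Cells with no legal move (terminal, hence L): (0,0), (1,0), (2,0).
The remaining L cells, each justified by listing all of its moves:
(0,4): moves to (0,3)(W), (0,2)(W), (0,1)(W); every one is W ⇒ L
(0,8): moves to (0,7)(W), (0,6)(W), (0,5)(W); every one is W ⇒ L
(1,4): moves to (1,3)(W), (1,2)(W), (1,1)(W); every one is W ⇒ L
(1,8): moves to (1,7)(W), (1,6)(W), (1,5)(W); every one is W ⇒ L
(2,4): moves to (2,3)(W), (2,2)(W), (2,1)(W); every one is W ⇒ L
(2,8): moves to (2,7)(W), (2,6)(W), (2,5)(W); every one is W ⇒ L
(3,1): moves to (0,1)(W), (3,0)(W); every one is W ⇒ L
(3,5): moves to (0,5)(W), (3,4)(W), (3,3)(W), (3,2)(W); every one is W ⇒ L
(4,1): moves to (1,1)(W), (0,1)(W), (4,0)(W); every one is W ⇒ L
(4,5): moves to (1,5)(W), (0,5)(W), (4,4)(W), (4,3)(W), (4,2)(W); every one is W ⇒ L
(5,1): moves to (2,1)(W), (1,1)(W), (5,0)(W); every one is W ⇒ L
(5,5): moves to (2,5)(W), (1,5)(W), (5,4)(W), (5,3)(W), (5,2)(W); every one is W ⇒ L
(6,2): moves to (3,2)(W), (2,2)(W), (6,1)(W), (6,0)(W); every one is W ⇒ L
(6,6): moves to (3,6)(W), (2,6)(W), (6,5)(W), (6,4)(W), (6,3)(W); every one is W ⇒ L
(7,0): moves to (4,0)(W), (3,0)(W); every one is W ⇒ L
(7,4): moves to (4,4)(W), (3,4)(W), (7,3)(W), (7,2)(W), (7,1)(W); every one is W ⇒ L
(7,8): moves to (4,8)(W), (3,8)(W), (7,7)(W), (7,6)(W), (7,5)(W); every one is W ⇒ L
(8,0): moves to (5,0)(W), (4,0)(W); every one is W ⇒ L
(8,4): moves to (5,4)(W), (4,4)(W), (8,3)(W), (8,2)(W), (8,1)(W); every one is W ⇒ L
(8,8): moves to (5,8)(W), (4,8)(W), (8,7)(W), (8,6)(W), (8,5)(W); every one is W ⇒ L
Every other cell has at least one move into one of the L cells above, so it is W.
L cells per row: a=0: 3, a=1: 3, a=2: 3, a=3: 2, a=4: 2, a=5: 2, a=6: 2, a=7: 3, a=8: 3; total 23.

23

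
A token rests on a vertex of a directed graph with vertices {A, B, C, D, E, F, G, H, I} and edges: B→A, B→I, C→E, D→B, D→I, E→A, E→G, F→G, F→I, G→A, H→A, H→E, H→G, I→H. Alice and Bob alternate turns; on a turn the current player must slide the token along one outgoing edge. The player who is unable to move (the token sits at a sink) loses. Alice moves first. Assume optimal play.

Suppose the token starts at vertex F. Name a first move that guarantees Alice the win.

Move to I.

Label each position W (a win for the player to move) or L (a loss). A position with no legal move is L; any other position is W exactly when some move reaches an L, and L when every move reaches a W.
Every edge goes from a vertex to one that appears earlier in the order A, G, E, H, I, B, D, F, C, so processing vertices in that order labels each vertex after all of its successors.
A: no outgoing edge → L
G: reaches L-position A → W
E: reaches L-position A → W
H: reaches L-position A → W
I: only reaches H(W), which is W → L
B: reaches L-position I → W
D: reaches L-position I → W
F: reaches L-position I → W
C: only reaches E(W), which is W → L
From F, the L positions reachable in one move are: I.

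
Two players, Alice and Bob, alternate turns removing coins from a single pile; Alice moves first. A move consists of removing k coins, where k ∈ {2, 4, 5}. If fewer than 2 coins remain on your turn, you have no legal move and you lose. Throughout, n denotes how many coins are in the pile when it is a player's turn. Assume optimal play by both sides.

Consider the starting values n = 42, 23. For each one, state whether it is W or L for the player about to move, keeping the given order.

42: L, 23: W

Work bottom-up. With no move the player to move loses. Otherwise the position is W if at least one move leads to an L position for the opponent, and L if every move leads to a W.
n=0: no move → L
n=1: no move → L
n=2: W (go to 0, an L position)
n=3: W (go to 1, an L position)
n=4: W (go to 0, an L position)
n=5: W (go to 1, an L position)
n=6: W (go to 1, an L position)
n=7: L (options 5(W), 3(W), 2(W) are all W)
n=8: L (options 6(W), 4(W), 3(W) are all W)
n=9: W (go to 7, an L position)
n=10: W (go to 8, an L position)
n=11: W (go to 7, an L position)
n=12: W (go to 8, an L position)
n=13: W (go to 8, an L position)
n=14: L (options 12(W), 10(W), 9(W) are all W)
n=15: L (options 13(W), 11(W), 10(W) are all W)
n=16: W (go to 14, an L position)
n=17: W (go to 15, an L position)
n=18: W (go to 14, an L position)
n=19: W (go to 15, an L position)
n=20: W (go to 15, an L position)
n=21: L (options 19(W), 17(W), 16(W) are all W)
n=22: L (options 20(W), 18(W), 17(W) are all W)
n=23: W (go to 21, an L position)
n=24: W (go to 22, an L position)
n=25: W (go to 21, an L position)
n=26: W (go to 22, an L position)
n=27: W (go to 22, an L position)
n=28: L (options 26(W), 24(W), 23(W) are all W)
n=29: L (options 27(W), 25(W), 24(W) are all W)
n=30: W (go to 28, an L position)
n=31: W (go to 29, an L position)
n=32: W (go to 28, an L position)
n=33: W (go to 29, an L position)
n=34: W (go to 29, an L position)
n=35: L (options 33(W), 31(W), 30(W) are all W)
n=36: L (options 34(W), 32(W), 31(W) are all W)
n=37: W (go to 35, an L position)
n=38: W (go to 36, an L position)
n=39: W (go to 35, an L position)
n=40: W (go to 36, an L position)
n=41: W (go to 36, an L position)
n=42: L (options 40(W), 38(W), 37(W) are all W)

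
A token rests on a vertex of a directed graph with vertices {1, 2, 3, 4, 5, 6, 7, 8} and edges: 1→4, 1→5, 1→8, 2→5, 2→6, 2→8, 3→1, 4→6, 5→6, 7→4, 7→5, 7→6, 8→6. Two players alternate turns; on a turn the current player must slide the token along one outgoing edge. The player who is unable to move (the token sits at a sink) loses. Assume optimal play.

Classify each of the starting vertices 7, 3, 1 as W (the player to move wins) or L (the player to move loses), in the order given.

7: W, 3: W, 1: L

Compute win/loss labels from the base case upward. A position with no move is L. Any other position is W if it can reach an L in one move, else L.
Every edge goes from a vertex to one that appears earlier in the order 6, 8, 4, 5, 7, 1, 2, 3, so processing vertices in that order labels each vertex after all of its successors.
6: no outgoing edge → L
8: W (go to 6, an L position)
4: W (go to 6, an L position)
5: W (go to 6, an L position)
7: W (go to 6, an L position)
1: L (options 5(W), 4(W), 8(W) are all W)
2: W (go to 6, an L position)
3: W (go to 1, an L position)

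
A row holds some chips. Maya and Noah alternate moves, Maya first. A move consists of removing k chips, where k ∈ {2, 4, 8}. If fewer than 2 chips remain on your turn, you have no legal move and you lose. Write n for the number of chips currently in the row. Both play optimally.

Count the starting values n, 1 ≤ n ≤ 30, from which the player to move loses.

Classify positions by backward induction: terminal positions (no move available) are L. From any other position, the mover wins iff some move reaches an L.
n=0: no move → L
n=1: no move → L
n=2: →0(L), so W
n=3: →1(L), so W
n=4: →0(L), so W
n=5: →1(L), so W
n=6: →4(W), 2(W) — all W, so L
n=7: →5(W), 3(W) — all W, so L
n=8: →6(L), so W
n=9: →7(L), so W
n=10: →6(L), so W
n=11: →7(L), so W
n=12: →10(W), 8(W), 4(W) — all W, so L
n=13: →11(W), 9(W), 5(W) — all W, so L
n=14: →12(L), so W
n=15: →13(L), so W
n=16: →12(L), so W
n=17: →13(L), so W
n=18: →16(W), 14(W), 10(W) — all W, so L
n=19: →17(W), 15(W), 11(W) — all W, so L
n=20: →18(L), so W
n=21: →19(L), so W
n=22: →18(L), so W
n=23: →19(L), so W
n=24: →22(W), 20(W), 16(W) — all W, so L
n=25: →23(W), 21(W), 17(W) — all W, so L
n=26: →24(L), so W
n=27: →25(L), so W
n=28: →24(L), so W
n=29: →25(L), so W
n=30: →28(W), 26(W), 22(W) — all W, so L
L entries with 1 ≤ n ≤ 30 (n=0 is outside the asked range and is not counted): n = 1, 6, 7, 12, 13, 18, 19, 24, 25, 30; that makes 10.

10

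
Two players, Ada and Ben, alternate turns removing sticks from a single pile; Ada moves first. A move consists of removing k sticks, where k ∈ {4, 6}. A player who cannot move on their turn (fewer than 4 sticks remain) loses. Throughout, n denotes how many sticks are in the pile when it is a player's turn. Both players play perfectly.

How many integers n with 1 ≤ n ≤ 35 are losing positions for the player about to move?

Compute win/loss labels from the base case upward. A position with no move is L. Any other position is W if it can reach an L in one move, else L.
n=0: no move → L
n=1: no move → L
n=2: no move → L
n=3: no move → L
n=4: W (go to 0, an L position)
n=5: W (go to 1, an L position)
n=6: W (go to 2, an L position)
n=7: W (go to 3, an L position)
n=8: W (go to 2, an L position)
n=9: W (go to 3, an L position)
n=10: L (options 6(W), 4(W) are all W)
n=11: L (options 7(W), 5(W) are all W)
n=12: L (options 8(W), 6(W) are all W)
n=13: L (options 9(W), 7(W) are all W)
n=14: W (go to 10, an L position)
n=15: W (go to 11, an L position)
n=16: W (go to 12, an L position)
n=17: W (go to 13, an L position)
n=18: W (go to 12, an L position)
n=19: W (go to 13, an L position)
n=20: L (options 16(W), 14(W) are all W)
n=21: L (options 17(W), 15(W) are all W)
n=22: L (options 18(W), 16(W) are all W)
n=23: L (options 19(W), 17(W) are all W)
n=24: W (go to 20, an L position)
n=25: W (go to 21, an L position)
n=26: W (go to 22, an L position)
n=27: W (go to 23, an L position)
n=28: W (go to 22, an L position)
n=29: W (go to 23, an L position)
n=30: L (options 26(W), 24(W) are all W)
n=31: L (options 27(W), 25(W) are all W)
n=32: L (options 28(W), 26(W) are all W)
n=33: L (options 29(W), 27(W) are all W)
n=34: W (go to 30, an L position)
n=35: W (go to 31, an L position)
L entries with 1 ≤ n ≤ 35 (n=0 is outside the asked range and is not counted): n = 1, 2, 3, 10, 11, 12, 13, 20, 21, 22, 23, 30, 31, 32, 33; that makes 15.

15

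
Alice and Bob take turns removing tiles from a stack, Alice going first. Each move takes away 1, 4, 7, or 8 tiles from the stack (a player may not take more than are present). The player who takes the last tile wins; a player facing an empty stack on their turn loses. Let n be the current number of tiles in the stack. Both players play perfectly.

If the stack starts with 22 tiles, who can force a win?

Use the standard recursion: the mover loses at a terminal position; elsewhere, the mover wins exactly when some move hands the opponent an L position.
n=0: no move → L
n=1: can move to 0, which is L ⇒ W
n=2: the only move is to 1(W), a W ⇒ L
n=3: can move to 2, which is L ⇒ W
n=4: can move to 0, which is L ⇒ W
n=5: moves to 4(W), 1(W); every one is W ⇒ L
n=6: can move to 5, which is L ⇒ W
n=7: can move to 0, which is L ⇒ W
n=8: can move to 0, which is L ⇒ W
n=9: can move to 5, which is L ⇒ W
n=10: can move to 2, which is L ⇒ W
n=11: moves to 10(W), 7(W), 4(W), 3(W); every one is W ⇒ L
n=12: can move to 11, which is L ⇒ W
n=13: can move to 5, which is L ⇒ W
n=14: moves to 13(W), 10(W), 7(W), 6(W); every one is W ⇒ L
n=15: can move to 14, which is L ⇒ W
n=16: moves to 15(W), 12(W), 9(W), 8(W); every one is W ⇒ L
n=17: can move to 16, which is L ⇒ W
n=18: can move to 14, which is L ⇒ W
n=19: can move to 11, which is L ⇒ W
n=20: can move to 16, which is L ⇒ W
n=21: can move to 14, which is L ⇒ W
n=22: can move to 14, which is L ⇒ W
From 22 Alice can remove 8, leaving 14, reaching an L position.

Alice wins.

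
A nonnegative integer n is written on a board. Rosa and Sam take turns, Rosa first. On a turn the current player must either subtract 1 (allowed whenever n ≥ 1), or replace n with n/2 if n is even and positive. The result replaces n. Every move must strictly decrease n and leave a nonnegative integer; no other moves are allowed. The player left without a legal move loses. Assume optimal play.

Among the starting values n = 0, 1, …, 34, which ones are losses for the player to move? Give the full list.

Work bottom-up. With no move the player to move loses. Otherwise the position is W if at least one move leads to an L position for the opponent, and L if every move leads to a W.
n=0: no move → L
n=1: reaches L-position 0 → W
n=2: only reaches 1(W), which is W → L
n=3: reaches L-position 2 → W
n=4: reaches L-position 2 → W
n=5: only reaches 4(W), which is W → L
n=6: reaches L-position 5 → W
n=7: only reaches 6(W), which is W → L
n=8: reaches L-position 7 → W
n=9: only reaches 8(W), which is W → L
n=10: reaches L-position 5 → W
n=11: only reaches 10(W), which is W → L
n=12: reaches L-position 11 → W
n=13: only reaches 12(W), which is W → L
n=14: reaches L-position 7 → W
n=15: only reaches 14(W), which is W → L
n=16: reaches L-position 15 → W
n=17: only reaches 16(W), which is W → L
n=18: reaches L-position 9 → W
n=19: only reaches 18(W), which is W → L
n=20: reaches L-position 19 → W
n=21: only reaches 20(W), which is W → L
n=22: reaches L-position 11 → W
n=23: only reaches 22(W), which is W → L
n=24: reaches L-position 23 → W
n=25: only reaches 24(W), which is W → L
n=26: reaches L-position 13 → W
n=27: only reaches 26(W), which is W → L
n=28: reaches L-position 27 → W
n=29: only reaches 28(W), which is W → L
n=30: reaches L-position 15 → W
n=31: only reaches 30(W), which is W → L
n=32: reaches L-position 31 → W
n=33: only reaches 32(W), which is W → L
n=34: reaches L-position 17 → W
The losing starting values of n are exactly the entries labelled L in this table (17 of them).

0, 2, 5, 7, 9, 11, 13, 15, 17, 19, 21, 23, 25, 27, 29, 31, 33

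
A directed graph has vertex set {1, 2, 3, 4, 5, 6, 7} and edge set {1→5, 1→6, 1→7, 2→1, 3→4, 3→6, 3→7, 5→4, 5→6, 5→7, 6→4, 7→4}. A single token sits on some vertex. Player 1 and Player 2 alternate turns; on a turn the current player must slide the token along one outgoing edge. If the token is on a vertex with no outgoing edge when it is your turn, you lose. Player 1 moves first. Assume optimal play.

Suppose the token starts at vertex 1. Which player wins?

Compute win/loss labels from the base case upward. A position with no move is L. Any other position is W if it can reach an L in one move, else L.
Every edge goes from a vertex to one that appears earlier in the order 4, 7, 6, 3, 5, 1, 2, so processing vertices in that order labels each vertex after all of its successors.
4: no outgoing edge → L
7: can move to 4, which is L ⇒ W
6: can move to 4, which is L ⇒ W
3: can move to 4, which is L ⇒ W
5: can move to 4, which is L ⇒ W
1: moves to 5(W), 6(W), 7(W); every one is W ⇒ L
2: can move to 1, which is L ⇒ W
Every move from 1 reaches a W position, so the mover loses.

Player 2 wins.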